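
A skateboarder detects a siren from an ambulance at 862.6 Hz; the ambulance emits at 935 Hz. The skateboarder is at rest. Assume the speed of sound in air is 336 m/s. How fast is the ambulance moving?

28 m/s

f' < f, so the ambulance is receding.
f' = f · v/(v + v_s) ⇒ v_s = v · |1 − f/f'|.
v_s = 336 × |1 − 935/862.6| = 336 × 0.08393 ≈ 28 m/s.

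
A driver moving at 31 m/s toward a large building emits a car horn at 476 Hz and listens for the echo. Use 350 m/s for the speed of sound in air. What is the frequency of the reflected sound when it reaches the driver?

569 Hz

The large building receives the sound from a moving source: f₁ = f₀ · v/(v − v_e) = 476 × 350/319 ≈ 522 Hz.
On the return leg the driver is a moving observer: f₂ = f₁ · (v + v_e)/v = 522 × 381/350 ≈ 569 Hz.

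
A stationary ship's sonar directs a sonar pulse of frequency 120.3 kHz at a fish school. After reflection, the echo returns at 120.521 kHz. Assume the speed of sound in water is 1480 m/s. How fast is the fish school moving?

1.36 m/s

Double Doppler shift off a moving reflector: f₂ = f₀ · (v + u)/(v − u) (u > 0 toward emitter).
Rearranging, u = v · (f₂ − f₀)/(f₂ + f₀) = 1480 × 0.221/240.821 ≈ 1.36 m/s.
So the fish school is moving at 1.36 m/s toward the emitter.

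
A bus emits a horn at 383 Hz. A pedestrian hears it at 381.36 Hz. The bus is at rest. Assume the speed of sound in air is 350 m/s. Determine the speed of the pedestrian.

f' < f, so the pedestrian is receding.
f' = f · (v − v_o)/v ⇒ v_o = v · |f'/f − 1|.
v_o = 350 × |381.36/383 − 1| = 350 × 0.004282 ≈ 1.50 m/s.

1.50 m/s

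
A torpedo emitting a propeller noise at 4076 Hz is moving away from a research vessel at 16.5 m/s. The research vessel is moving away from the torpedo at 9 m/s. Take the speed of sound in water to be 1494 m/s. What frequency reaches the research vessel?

4007 Hz

General Doppler shift: f' = f · (v − v_o)/(v + v_s).
f' = 4076 × (1494 − 9)/(1494 + 16.5) = 4076 × 1485/1510.5 ≈ 4007 Hz.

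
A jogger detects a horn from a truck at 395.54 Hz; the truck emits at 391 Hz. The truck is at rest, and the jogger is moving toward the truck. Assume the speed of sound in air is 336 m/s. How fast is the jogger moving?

f' = f · (v + v_o)/v ⇒ v_o = v · |f'/f − 1|.
v_o = 336 × |395.54/391 − 1| = 336 × 0.01161 ≈ 3.9 m/s.

3.9 m/s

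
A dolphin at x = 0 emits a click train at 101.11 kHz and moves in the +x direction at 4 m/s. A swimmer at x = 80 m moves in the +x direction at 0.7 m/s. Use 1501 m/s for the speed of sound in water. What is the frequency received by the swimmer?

The observer lies on the +x side, so the source is heading toward the observer and the observer is heading away from the source.
With source approaching and observer receding, f' = f · (v − v_o)/(v − v_s).
f' = 101.11 × (1501 − 0.7)/(1501 − 4) = 101.11 × 1500.3/1497 ≈ 101.3 kHz.

101.3 kHz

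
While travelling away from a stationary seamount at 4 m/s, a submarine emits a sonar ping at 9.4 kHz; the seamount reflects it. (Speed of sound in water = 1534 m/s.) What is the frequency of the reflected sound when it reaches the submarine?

9.35 kHz

The seamount receives the sound from a moving source: f₁ = f₀ · v/(v + v_e) = 9.4 × 1534/1538 ≈ 9.38 kHz.
On the return leg the submarine is a moving observer: f₂ = f₁ · (v − v_e)/v = 9.38 × 1530/1534 ≈ 9.35 kHz.
Equivalently f₂ = f₀ · (v − v_e)/(v + v_e).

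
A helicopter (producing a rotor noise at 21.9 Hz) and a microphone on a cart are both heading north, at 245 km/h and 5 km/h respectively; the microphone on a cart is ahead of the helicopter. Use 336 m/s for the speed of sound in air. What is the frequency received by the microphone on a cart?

27.3 Hz

245 km/h = 68.06 m/s; 5 km/h = 1.389 m/s.
The microphone on a cart is ahead, so the helicopter is moving toward it while the microphone on a cart is moving away from the helicopter.
With source approaching and observer receding, f' = f · (v − v_o)/(v − v_s).
f' = 21.9 × (336 − 1.389)/(336 − 68.06) = 21.9 × 334.61/267.94 ≈ 27.3 Hz.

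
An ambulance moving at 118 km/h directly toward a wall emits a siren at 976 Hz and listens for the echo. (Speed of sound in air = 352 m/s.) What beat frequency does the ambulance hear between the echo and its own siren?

118 km/h = 32.78 m/s.
The wall receives the sound from a moving source: f₁ = f₀ · v/(v − v_e) = 976 × 352/319.22 ≈ 1076 Hz.
On the return leg the ambulance is a moving observer: f₂ = f₁ · (v + v_e)/v = 1076 × 384.78/352 ≈ 1176 Hz.
Equivalently f₂ = f₀ · (v + v_e)/(v − v_e).
Beat against the emitted tone: |f₂ − f₀| = 2v_e·f₀/(v − v_e) = 2 × 32.78 × 976/319.22 ≈ 200 Hz.

200 Hz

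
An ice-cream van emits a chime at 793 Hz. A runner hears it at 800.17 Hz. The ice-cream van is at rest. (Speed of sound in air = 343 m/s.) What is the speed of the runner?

3.1 m/s

f' > f, so the runner is approaching.
f' = f · (v + v_o)/v ⇒ v_o = v · |f'/f − 1|.
v_o = 343 × |800.17/793 − 1| = 343 × 0.009042 ≈ 3.1 m/s.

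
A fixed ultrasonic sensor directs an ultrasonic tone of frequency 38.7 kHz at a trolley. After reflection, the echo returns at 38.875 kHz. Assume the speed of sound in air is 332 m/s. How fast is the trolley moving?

Double Doppler shift off a moving reflector: f₂ = f₀ · (v + u)/(v − u) (u > 0 toward emitter).
Rearranging, u = v · (f₂ − f₀)/(f₂ + f₀) = 332 × 0.175/77.575 ≈ 0.75 m/s.
So the trolley is moving at 0.75 m/s toward the emitter.

0.75 m/s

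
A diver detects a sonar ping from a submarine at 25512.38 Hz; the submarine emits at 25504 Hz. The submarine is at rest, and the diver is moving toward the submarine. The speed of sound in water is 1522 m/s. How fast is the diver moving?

f' = f · (v + v_o)/v ⇒ v_o = v · |f'/f − 1|.
v_o = 1522 × |25512.38/25504 − 1| = 1522 × 0.0003286 ≈ 0.50 m/s.

0.50 m/s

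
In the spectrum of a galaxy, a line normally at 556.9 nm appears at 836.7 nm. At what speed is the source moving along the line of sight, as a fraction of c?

λ'/λ₀ = 1.5024 > 1 (redshift), so the source is receding.
λ'/λ₀ = √((1 + β)/(1 − β)) for a receding source ⇒ β = (r² − 1)/(r² + 1) with r = λ'/λ₀.
β = (2.2573 − 1)/(2.2573 + 1) ≈ 0.386.

0.386c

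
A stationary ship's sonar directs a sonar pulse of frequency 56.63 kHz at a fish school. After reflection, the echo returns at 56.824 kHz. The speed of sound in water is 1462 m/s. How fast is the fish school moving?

Double Doppler shift off a moving reflector: f₂ = f₀ · (v + u)/(v − u) (u > 0 toward emitter).
Rearranging, u = v · (f₂ − f₀)/(f₂ + f₀) = 1462 × 0.194/113.454 ≈ 2.50 m/s.
So the fish school is moving at 2.50 m/s toward the emitter.

2.50 m/s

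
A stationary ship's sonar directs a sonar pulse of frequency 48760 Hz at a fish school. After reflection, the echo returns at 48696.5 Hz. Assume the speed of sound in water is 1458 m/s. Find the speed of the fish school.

Double Doppler shift off a moving reflector: f₂ = f₀ · (v + u)/(v − u) (u > 0 toward emitter).
Rearranging, u = v · (f₂ − f₀)/(f₂ + f₀) = 1458 × -63.5/97456.5 ≈ -0.95 m/s.
So the fish school is moving at 0.95 m/s away from the emitter.

0.95 m/s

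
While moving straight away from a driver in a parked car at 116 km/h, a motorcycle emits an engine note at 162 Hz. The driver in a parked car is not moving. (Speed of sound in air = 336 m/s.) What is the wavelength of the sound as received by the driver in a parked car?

116 km/h = 32.22 m/s.
With the source moving away from a stationary observer, f' = f · v/(v + v_s).
f' = 162 × 336/(336 + 32.22) ≈ 148 Hz.
λ' = v/f' = 336/147.824 ≈ 2.27 m.

2.27 m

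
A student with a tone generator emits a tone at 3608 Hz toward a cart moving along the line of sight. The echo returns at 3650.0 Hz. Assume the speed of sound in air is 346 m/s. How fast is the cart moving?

2.00 m/s

Double Doppler shift off a moving reflector: f₂ = f₀ · (v + u)/(v − u) (u > 0 toward emitter).
Rearranging, u = v · (f₂ − f₀)/(f₂ + f₀) = 346 × 42.0/7258.0 ≈ 2.00 m/s.
So the cart is moving at 2.00 m/s toward the emitter.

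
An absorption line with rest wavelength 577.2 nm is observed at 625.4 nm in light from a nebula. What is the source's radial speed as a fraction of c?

0.080c

λ'/λ₀ = 1.0835 > 1 (redshift), so the source is receding.
λ'/λ₀ = √((1 + β)/(1 − β)) for a receding source ⇒ β = (r² − 1)/(r² + 1) with r = λ'/λ₀.
β = (1.1740 − 1)/(1.1740 + 1) ≈ 0.080.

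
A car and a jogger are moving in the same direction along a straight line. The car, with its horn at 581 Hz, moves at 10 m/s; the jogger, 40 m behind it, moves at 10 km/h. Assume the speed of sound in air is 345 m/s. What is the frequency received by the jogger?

569 Hz

10 km/h = 2.778 m/s.
The jogger is behind, so the car is moving away from it while the jogger is moving toward the car.
With source receding and observer approaching, f' = f · (v + v_o)/(v + v_s).
f' = 581 × (345 + 2.778)/(345 + 10) = 581 × 347.78/355 ≈ 569 Hz.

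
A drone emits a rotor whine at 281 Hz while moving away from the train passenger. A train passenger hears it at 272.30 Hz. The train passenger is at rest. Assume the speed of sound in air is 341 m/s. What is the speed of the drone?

10.9 m/s

f' = f · v/(v + v_s) ⇒ v_s = v · |1 − f/f'|.
v_s = 341 × |1 − 281/272.30| = 341 × 0.03195 ≈ 10.9 m/s.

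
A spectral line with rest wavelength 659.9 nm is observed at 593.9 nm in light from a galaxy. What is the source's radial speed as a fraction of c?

λ'/λ₀ = 0.9000 < 1 (blueshift), so the source is approaching.
λ'/λ₀ = √((1 − β)/(1 + β)) for an approaching source ⇒ β = (1 − r²)/(1 + r²) with r = λ'/λ₀.
β = (1 − 0.8100)/(1 + 0.8100) ≈ 0.105.

0.105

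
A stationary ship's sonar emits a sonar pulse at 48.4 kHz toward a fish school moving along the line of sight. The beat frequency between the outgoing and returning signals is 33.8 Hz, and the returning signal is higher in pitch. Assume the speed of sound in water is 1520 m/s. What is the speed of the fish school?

Double Doppler shift off a moving reflector: f₂ = f₀ · (v + u)/(v − u) (u > 0 toward emitter).
Returning signal is higher, so f₂ = f₀ + Δf = 48400 + 33.8 = 48433.8 Hz.
Rearranging, u = v · (f₂ − f₀)/(f₂ + f₀) = 1520 × 33.8/96833.8 ≈ 0.53 m/s.
So the fish school is moving at 0.53 m/s toward the emitter.

0.53 m/s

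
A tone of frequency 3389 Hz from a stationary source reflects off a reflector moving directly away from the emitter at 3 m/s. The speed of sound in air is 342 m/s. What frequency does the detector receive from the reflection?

The reflector first receives the wave as a moving observer: f₁ = f₀ · (v − u)/v = 3389 × (342 − 3)/342 ≈ 3359 Hz.
The reflection then acts as a moving source: f₂ = f₁ · v/(v + u) ≈ 3330 Hz.

3330 Hz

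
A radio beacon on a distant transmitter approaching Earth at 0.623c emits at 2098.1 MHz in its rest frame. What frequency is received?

4353.3 MHz

Relativistic Doppler for frequency: f' = f₀ · √((1 + β)/(1 − β)).
f' = 2098.1 × √(1.6230/0.3770) = 2098.1 × 2.07486 ≈ 4353.3 MHz.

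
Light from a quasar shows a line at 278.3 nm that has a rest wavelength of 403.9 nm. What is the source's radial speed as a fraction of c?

0.356c

λ'/λ₀ = 0.6890 < 1 (blueshift), so the source is approaching.
λ'/λ₀ = √((1 − β)/(1 + β)) for an approaching source ⇒ β = (1 − r²)/(1 + r²) with r = λ'/λ₀.
β = (1 − 0.4748)/(1 + 0.4748) ≈ 0.356.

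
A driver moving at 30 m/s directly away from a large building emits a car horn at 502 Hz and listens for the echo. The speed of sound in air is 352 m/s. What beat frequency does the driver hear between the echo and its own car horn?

79 Hz

The large building receives the sound from a moving source: f₁ = f₀ · v/(v + v_e) = 502 × 352/382 ≈ 462.6 Hz.
On the return leg the driver is a moving observer: f₂ = f₁ · (v − v_e)/v = 462.6 × 322/352 ≈ 423.2 Hz.
Equivalently f₂ = f₀ · (v − v_e)/(v + v_e).
Beat against the emitted tone: |f₂ − f₀| = 2v_e·f₀/(v + v_e) = 2 × 30 × 502/382 ≈ 79 Hz.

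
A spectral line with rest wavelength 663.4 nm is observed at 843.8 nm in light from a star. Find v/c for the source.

λ'/λ₀ = 1.2719 > 1 (redshift), so the source is receding.
λ'/λ₀ = √((1 + β)/(1 − β)) for a receding source ⇒ β = (r² − 1)/(r² + 1) with r = λ'/λ₀.
β = (1.6178 − 1)/(1.6178 + 1) ≈ 0.236.

0.236c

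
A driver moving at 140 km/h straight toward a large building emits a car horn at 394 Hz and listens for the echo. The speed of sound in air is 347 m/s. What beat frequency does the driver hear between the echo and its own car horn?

140 km/h = 38.89 m/s.
The large building receives the sound from a moving source: f₁ = f₀ · v/(v − v_e) = 394 × 347/308.11 ≈ 443.7 Hz.
On the return leg the driver is a moving observer: f₂ = f₁ · (v + v_e)/v = 443.7 × 385.89/347 ≈ 493.5 Hz.
Beat against the emitted tone: |f₂ − f₀| = 2v_e·f₀/(v − v_e) = 2 × 38.89 × 394/308.11 ≈ 99 Hz.

99 Hz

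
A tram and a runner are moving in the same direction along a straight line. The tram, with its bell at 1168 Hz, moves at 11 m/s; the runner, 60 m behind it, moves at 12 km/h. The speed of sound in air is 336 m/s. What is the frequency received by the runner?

12 km/h = 3.333 m/s.
The runner is behind, so the tram is moving away from it while the runner is moving toward the tram.
With source receding and observer approaching, f' = f · (v + v_o)/(v + v_s).
f' = 1168 × (336 + 3.333)/(336 + 11) = 1168 × 339.33/347 ≈ 1142 Hz.

1142 Hz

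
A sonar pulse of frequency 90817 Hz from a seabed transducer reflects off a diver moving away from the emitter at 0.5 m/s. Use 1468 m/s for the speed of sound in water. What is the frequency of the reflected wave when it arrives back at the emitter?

90755 Hz

At the diver (a moving observer), f₁ = f₀ · (v − u)/v = 90817 × 1467.5/1468 ≈ 90786 Hz.
On reflection it acts as a source moving away from the stationary detector: f₂ = f₁ · v/(v + u) = 90786 × 1468/1468.5 ≈ 90755 Hz.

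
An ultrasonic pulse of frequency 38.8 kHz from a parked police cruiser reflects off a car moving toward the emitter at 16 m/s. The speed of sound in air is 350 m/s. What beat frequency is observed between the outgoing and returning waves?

3717 Hz

At the car (a moving observer), f₁ = f₀ · (v + u)/v = 38.8 × 366/350 ≈ 40.57 kHz.
The reflection then acts as a moving source: f₂ = f₁ · v/(v − u) ≈ 42.52 kHz.
Equivalently f₂ = f₀ · (v + u)/(v − u).
Beat frequency (with f₀ = 38800 Hz): |f₂ − f₀| = 2u·f₀/(v − u) = 2 × 16 × 38800/334 ≈ 3717 Hz.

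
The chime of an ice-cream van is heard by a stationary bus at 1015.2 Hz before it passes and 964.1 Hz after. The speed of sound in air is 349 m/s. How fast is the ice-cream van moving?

9.0 m/s

f₁/f₂ = (v + v_s)/(v − v_s), so v_s = v · (f₁ − f₂)/(f₁ + f₂).
v_s = 349 × (1015.2 − 964.1)/(1015.2 + 964.1) = 349 × 51.1/1979.3 ≈ 9.0 m/s.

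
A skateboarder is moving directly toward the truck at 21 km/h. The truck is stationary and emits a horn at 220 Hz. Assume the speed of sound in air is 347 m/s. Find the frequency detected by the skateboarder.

21 km/h = 5.833 m/s.
Moving observer, stationary source: f' = f · (v + v_o)/v.
f' = 220 × (347 + 5.833)/347 = 220 × 352.83/347 ≈ 224 Hz.

224 Hz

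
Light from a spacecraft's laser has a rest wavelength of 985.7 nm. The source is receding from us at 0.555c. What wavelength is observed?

Relativistic Doppler for wavelength: λ' = λ₀ · √((1 + β)/(1 − β)).
λ' = 985.7 × √(1.5550/0.4450) = 985.7 × 1.86933 ≈ 1842.6 nm.

1842.6 nm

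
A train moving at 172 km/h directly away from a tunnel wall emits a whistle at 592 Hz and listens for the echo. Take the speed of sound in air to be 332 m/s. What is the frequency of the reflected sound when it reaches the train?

172 km/h = 47.78 m/s.
The tunnel wall receives the sound from a moving source: f₁ = f₀ · v/(v + v_e) = 592 × 332/379.78 ≈ 518 Hz.
On the return leg the train is a moving observer: f₂ = f₁ · (v − v_e)/v = 518 × 284.22/332 ≈ 443 Hz.

443 Hz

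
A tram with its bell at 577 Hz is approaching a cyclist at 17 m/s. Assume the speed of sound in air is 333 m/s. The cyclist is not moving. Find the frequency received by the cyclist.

608 Hz

Moving source, stationary observer: f' = f · v/(v − v_s) since the source is approaching.
f' = 577 × 333/(333 − 17) = 577 × 333/316 ≈ 608 Hz.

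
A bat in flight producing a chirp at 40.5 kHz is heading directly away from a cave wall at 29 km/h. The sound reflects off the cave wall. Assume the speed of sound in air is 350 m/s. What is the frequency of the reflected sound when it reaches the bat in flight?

38.7 kHz

29 km/h = 8.056 m/s.
The cave wall receives the sound from a moving source: f₁ = f₀ · v/(v + v_e) = 40.5 × 350/358.06 ≈ 39.6 kHz.
On the return leg the bat in flight is a moving observer: f₂ = f₁ · (v − v_e)/v = 39.6 × 341.94/350 ≈ 38.7 kHz.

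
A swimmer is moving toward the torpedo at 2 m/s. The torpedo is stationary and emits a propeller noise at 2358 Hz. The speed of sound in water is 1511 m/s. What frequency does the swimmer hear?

Moving observer, stationary source: f' = f · (v + v_o)/v.
f' = 2358 × (1511 + 2)/1511 = 2358 × 1513/1511 ≈ 2361 Hz.

2361 Hz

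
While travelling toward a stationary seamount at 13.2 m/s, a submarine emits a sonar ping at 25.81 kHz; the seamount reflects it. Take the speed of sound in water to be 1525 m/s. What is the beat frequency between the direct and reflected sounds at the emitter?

The seamount receives the sound from a moving source: f₁ = f₀ · v/(v − v_e) = 25.81 × 1525/1511.8 ≈ 26.035 kHz.
On the return leg the submarine is a moving observer: f₂ = f₁ · (v + v_e)/v = 26.035 × 1538.2/1525 ≈ 26.261 kHz.
Equivalently f₂ = f₀ · (v + v_e)/(v − v_e).
Beat against the emitted tone (with f₀ = 25810 Hz): |f₂ − f₀| = 2v_e·f₀/(v − v_e) = 2 × 13.2 × 25810/1511.8 ≈ 451 Hz.

451 Hz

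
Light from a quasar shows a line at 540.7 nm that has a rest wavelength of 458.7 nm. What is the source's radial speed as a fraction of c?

0.163

λ'/λ₀ = 1.1788 > 1 (redshift), so the source is receding.
λ'/λ₀ = √((1 + β)/(1 − β)) for a receding source ⇒ β = (r² − 1)/(r² + 1) with r = λ'/λ₀.
β = (1.3895 − 1)/(1.3895 + 1) ≈ 0.163.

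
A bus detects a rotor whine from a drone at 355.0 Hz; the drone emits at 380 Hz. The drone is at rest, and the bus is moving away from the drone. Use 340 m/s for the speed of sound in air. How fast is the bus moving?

22.4 m/s

f' = f · (v − v_o)/v ⇒ v_o = v · |f'/f − 1|.
v_o = 340 × |355.0/380 − 1| = 340 × 0.06579 ≈ 22.4 m/s.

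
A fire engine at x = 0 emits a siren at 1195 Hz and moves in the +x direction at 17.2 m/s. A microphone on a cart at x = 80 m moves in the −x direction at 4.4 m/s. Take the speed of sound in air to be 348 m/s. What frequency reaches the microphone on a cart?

The observer lies on the +x side, so the source is heading toward the observer and the observer is heading toward the source.
General Doppler shift: f' = f · (v + v_o)/(v − v_s).
f' = 1195 × (348 + 4.4)/(348 − 17.2) = 1195 × 352.4/330.8 ≈ 1273 Hz.

1273 Hz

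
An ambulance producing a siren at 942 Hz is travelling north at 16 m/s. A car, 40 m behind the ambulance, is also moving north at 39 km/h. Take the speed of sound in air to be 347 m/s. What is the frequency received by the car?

929 Hz

39 km/h = 10.83 m/s.
The car is behind, so the ambulance is moving away from it while the car is moving toward the ambulance.
With source receding and observer approaching, f' = f · (v + v_o)/(v + v_s).
f' = 942 × (347 + 10.83)/(347 + 16) = 942 × 357.83/363 ≈ 929 Hz.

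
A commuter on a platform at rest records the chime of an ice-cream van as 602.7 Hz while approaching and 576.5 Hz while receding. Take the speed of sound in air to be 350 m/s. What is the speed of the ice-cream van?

7.8 m/s

f₁/f₂ = (v + v_s)/(v − v_s), so v_s = v · (f₁ − f₂)/(f₁ + f₂).
v_s = 350 × (602.7 − 576.5)/(602.7 + 576.5) = 350 × 26.2/1179.2 ≈ 7.8 m/s.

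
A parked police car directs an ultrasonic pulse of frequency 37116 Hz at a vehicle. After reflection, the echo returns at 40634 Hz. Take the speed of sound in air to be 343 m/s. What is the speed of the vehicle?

15.5 m/s

Double Doppler shift off a moving reflector: f₂ = f₀ · (v + u)/(v − u) (u > 0 toward emitter).
Rearranging, u = v · (f₂ − f₀)/(f₂ + f₀) = 343 × 3518/77750 ≈ 15.5 m/s.
So the vehicle is moving at 15.5 m/s toward the emitter.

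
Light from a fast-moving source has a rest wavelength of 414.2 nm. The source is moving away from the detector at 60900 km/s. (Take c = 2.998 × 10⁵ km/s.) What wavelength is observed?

508.9 nm

β = v/c = 60900/299800 = 0.2031.
Relativistic Doppler for wavelength: λ' = λ₀ · √((1 + β)/(1 − β)).
λ' = 414.2 × √(1.2031/0.7969) = 414.2 × 1.22875 ≈ 508.9 nm.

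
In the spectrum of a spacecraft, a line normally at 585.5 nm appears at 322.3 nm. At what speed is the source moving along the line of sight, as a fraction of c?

λ'/λ₀ = 0.5505 < 1 (blueshift), so the source is approaching.
λ'/λ₀ = √((1 − β)/(1 + β)) for an approaching source ⇒ β = (1 − r²)/(1 + r²) with r = λ'/λ₀.
β = (1 − 0.3030)/(1 + 0.3030) ≈ 0.535.

0.535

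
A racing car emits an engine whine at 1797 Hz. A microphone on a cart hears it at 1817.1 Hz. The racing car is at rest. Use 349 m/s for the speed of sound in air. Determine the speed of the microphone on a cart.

3.9 m/s

f' > f, so the microphone on a cart is approaching.
f' = f · (v + v_o)/v ⇒ v_o = v · |f'/f − 1|.
v_o = 349 × |1817.1/1797 − 1| = 349 × 0.01119 ≈ 3.9 m/s.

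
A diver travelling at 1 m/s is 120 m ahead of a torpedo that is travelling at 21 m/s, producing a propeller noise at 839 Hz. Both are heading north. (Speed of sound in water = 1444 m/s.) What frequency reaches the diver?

The diver is ahead, so the torpedo is moving toward it while the diver is moving away from the torpedo.
Both move, so f' = f · (v − v_o)/(v − v_s).
f' = 839 × (1444 − 1)/(1444 − 21) = 839 × 1443/1423 ≈ 851 Hz.

851 Hz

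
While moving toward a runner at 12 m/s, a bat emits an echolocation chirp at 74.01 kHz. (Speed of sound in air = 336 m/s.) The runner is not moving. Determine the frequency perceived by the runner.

76.8 kHz

Moving source, stationary observer: f' = f · v/(v − v_s) since the source is approaching.
f' = 74.01 × 336/(336 − 12) = 74.01 × 336/324 ≈ 76.8 kHz.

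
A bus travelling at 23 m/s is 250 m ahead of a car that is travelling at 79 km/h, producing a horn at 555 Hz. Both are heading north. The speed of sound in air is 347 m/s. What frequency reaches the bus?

553 Hz

79 km/h = 21.94 m/s.
The bus is ahead, so the car is moving toward it while the bus is moving away from the car.
Both move, so f' = f · (v − v_o)/(v − v_s).
f' = 555 × (347 − 23)/(347 − 21.94) = 555 × 324/325.06 ≈ 553 Hz.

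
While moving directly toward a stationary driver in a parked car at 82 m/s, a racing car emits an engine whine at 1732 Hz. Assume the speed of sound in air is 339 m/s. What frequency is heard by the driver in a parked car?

Only the source moves, toward the listener, so f' = f · v/(v − v_s).
f' = 1732 × 339/(339 − 82) = 1732 × 339/257 ≈ 2285 Hz.

2285 Hz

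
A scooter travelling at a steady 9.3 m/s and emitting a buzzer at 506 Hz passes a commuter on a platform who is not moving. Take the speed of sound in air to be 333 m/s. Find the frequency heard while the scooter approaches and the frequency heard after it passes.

Approaching: f₁ = f · v/(v − v_s) = 506 × 333/323.7 ≈ 521 Hz.
Receding: f₂ = f · v/(v + v_s) = 506 × 333/342.3 ≈ 492 Hz.

521 Hz approaching; 492 Hz receding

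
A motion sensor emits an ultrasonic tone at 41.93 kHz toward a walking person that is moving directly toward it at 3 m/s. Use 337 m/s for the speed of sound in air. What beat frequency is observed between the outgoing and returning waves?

The walking person first receives the wave as a moving observer: f₁ = f₀ · (v + u)/v = 41.93 × (337 + 3)/337 ≈ 42.303 kHz.
The reflection then acts as a moving source: f₂ = f₁ · v/(v − u) ≈ 42.683 kHz.
Beat frequency (with f₀ = 41930 Hz): |f₂ − f₀| = 2u·f₀/(v − u) = 2 × 3 × 41930/334 ≈ 753 Hz.

753 Hz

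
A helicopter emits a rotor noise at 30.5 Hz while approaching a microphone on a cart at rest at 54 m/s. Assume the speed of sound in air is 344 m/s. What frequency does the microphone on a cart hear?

36.2 Hz

Moving source, stationary observer: f' = f · v/(v − v_s) since the source is approaching.
f' = 30.5 × 344/(344 − 54) = 30.5 × 344/290 ≈ 36.2 Hz.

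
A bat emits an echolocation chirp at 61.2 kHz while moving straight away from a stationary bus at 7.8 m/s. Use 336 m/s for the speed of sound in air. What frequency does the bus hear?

59.8 kHz

Only the source moves, away from the listener, so f' = f · v/(v + v_s).
f' = 61.2 × 336/(336 + 7.8) = 61.2 × 336/343.8 ≈ 59.8 kHz.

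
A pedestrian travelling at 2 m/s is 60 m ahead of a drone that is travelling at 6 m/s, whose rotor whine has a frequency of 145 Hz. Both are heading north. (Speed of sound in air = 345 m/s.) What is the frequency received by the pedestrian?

147 Hz

The pedestrian is ahead, so the drone is moving toward it while the pedestrian is moving away from the drone.
Both move, so f' = f · (v − v_o)/(v − v_s).
f' = 145 × (345 − 2)/(345 − 6) = 145 × 343/339 ≈ 147 Hz.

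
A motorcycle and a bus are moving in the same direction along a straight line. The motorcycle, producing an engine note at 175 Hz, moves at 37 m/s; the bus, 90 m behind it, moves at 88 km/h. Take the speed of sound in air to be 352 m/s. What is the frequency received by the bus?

169 Hz

88 km/h = 24.44 m/s.
The bus is behind, so the motorcycle is moving away from it while the bus is moving toward the motorcycle.
With source receding and observer approaching, f' = f · (v + v_o)/(v + v_s).
f' = 175 × (352 + 24.44)/(352 + 37) = 175 × 376.44/389 ≈ 169 Hz.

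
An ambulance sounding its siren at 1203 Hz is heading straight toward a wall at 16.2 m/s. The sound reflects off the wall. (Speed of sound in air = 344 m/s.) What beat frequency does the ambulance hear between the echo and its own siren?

The wall receives the sound from a moving source: f₁ = f₀ · v/(v − v_e) = 1203 × 344/327.8 ≈ 1262.5 Hz.
On the return leg the ambulance is a moving observer: f₂ = f₁ · (v + v_e)/v = 1262.5 × 360.2/344 ≈ 1321.9 Hz.
Beat against the emitted tone: |f₂ − f₀| = 2v_e·f₀/(v − v_e) = 2 × 16.2 × 1203/327.8 ≈ 119 Hz.

119 Hz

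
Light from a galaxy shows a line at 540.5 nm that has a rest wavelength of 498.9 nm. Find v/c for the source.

0.080c

λ'/λ₀ = 1.0834 > 1 (redshift), so the source is receding.
λ'/λ₀ = √((1 + β)/(1 − β)) for a receding source ⇒ β = (r² − 1)/(r² + 1) with r = λ'/λ₀.
β = (1.1737 − 1)/(1.1737 + 1) ≈ 0.080.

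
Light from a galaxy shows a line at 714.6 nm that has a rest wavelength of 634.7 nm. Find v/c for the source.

λ'/λ₀ = 1.1259 > 1 (redshift), so the source is receding.
λ'/λ₀ = √((1 + β)/(1 − β)) for a receding source ⇒ β = (r² − 1)/(r² + 1) with r = λ'/λ₀.
β = (1.2676 − 1)/(1.2676 + 1) ≈ 0.118.

0.118c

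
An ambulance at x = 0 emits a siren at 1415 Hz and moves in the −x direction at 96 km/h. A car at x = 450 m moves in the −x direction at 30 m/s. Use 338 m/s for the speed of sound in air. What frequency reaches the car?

1428 Hz

96 km/h = 26.67 m/s.
The observer lies on the +x side, so the source is heading away from the observer and the observer is heading toward the source.
Both move, so f' = f · (v + v_o)/(v + v_s).
f' = 1415 × (338 + 30)/(338 + 26.67) = 1415 × 368/364.67 ≈ 1428 Hz.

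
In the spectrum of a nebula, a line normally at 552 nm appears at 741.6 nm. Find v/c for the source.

0.287

λ'/λ₀ = 1.3435 > 1 (redshift), so the source is receding.
λ'/λ₀ = √((1 + β)/(1 − β)) for a receding source ⇒ β = (r² − 1)/(r² + 1) with r = λ'/λ₀.
β = (1.8049 − 1)/(1.8049 + 1) ≈ 0.287.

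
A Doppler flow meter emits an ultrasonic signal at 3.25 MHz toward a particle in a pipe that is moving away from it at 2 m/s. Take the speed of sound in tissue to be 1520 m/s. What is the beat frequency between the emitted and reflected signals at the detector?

At the particle in a pipe (a moving observer), f₁ = f₀ · (v − u)/v = 3.25 × 1518/1520 ≈ 3.24572 MHz.
The reflection then acts as a moving source: f₂ = f₁ · v/(v + u) ≈ 3.24146 MHz.
Beat frequency (with f₀ = 3250000 Hz): |f₂ − f₀| = 2u·f₀/(v + u) = 2 × 2 × 3250000/1522 ≈ 8541 Hz.

8541 Hz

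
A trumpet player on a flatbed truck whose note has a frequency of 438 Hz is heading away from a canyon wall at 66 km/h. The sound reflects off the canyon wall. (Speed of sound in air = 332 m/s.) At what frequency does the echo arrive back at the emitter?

66 km/h = 18.33 m/s.
The canyon wall receives the sound from a moving source: f₁ = f₀ · v/(v + v_e) = 438 × 332/350.33 ≈ 415 Hz.
On the return leg the trumpet player on a flatbed truck is a moving observer: f₂ = f₁ · (v − v_e)/v = 415 × 313.67/332 ≈ 392 Hz.

392 Hz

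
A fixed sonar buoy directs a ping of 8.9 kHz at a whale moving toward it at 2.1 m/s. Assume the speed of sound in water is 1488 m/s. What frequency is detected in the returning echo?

The whale first receives the wave as a moving observer: f₁ = f₀ · (v + u)/v = 8.9 × (1488 + 2.1)/1488 ≈ 8.91 kHz.
On reflection it acts as a source moving toward the stationary detector: f₂ = f₁ · v/(v − u) = 8.91 × 1488/1485.9 ≈ 8.93 kHz.
Equivalently f₂ = f₀ · (v + u)/(v − u).

8.93 kHz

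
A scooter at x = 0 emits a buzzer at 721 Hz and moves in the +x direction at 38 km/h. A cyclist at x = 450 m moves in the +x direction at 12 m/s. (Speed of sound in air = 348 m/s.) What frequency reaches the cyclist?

38 km/h = 10.56 m/s.
The observer lies on the +x side, so the source is heading toward the observer and the observer is heading away from the source.
General Doppler shift: f' = f · (v − v_o)/(v − v_s).
f' = 721 × (348 − 12)/(348 − 10.56) = 721 × 336/337.44 ≈ 718 Hz.

718 Hz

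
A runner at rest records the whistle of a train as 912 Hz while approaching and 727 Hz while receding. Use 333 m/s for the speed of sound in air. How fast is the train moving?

f₁/f₂ = (v + v_s)/(v − v_s), so v_s = v · (f₁ − f₂)/(f₁ + f₂).
v_s = 333 × (912 − 727)/(912 + 727) = 333 × 185/1639 ≈ 38 m/s.

38 m/s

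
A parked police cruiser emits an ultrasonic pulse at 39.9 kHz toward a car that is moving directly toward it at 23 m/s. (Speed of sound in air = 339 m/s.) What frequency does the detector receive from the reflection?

45.7 kHz

The car first receives the wave as a moving observer: f₁ = f₀ · (v + u)/v = 39.9 × (339 + 23)/339 ≈ 42.6 kHz.
On reflection it acts as a source moving toward the stationary detector: f₂ = f₁ · v/(v − u) = 42.6 × 339/316 ≈ 45.7 kHz.
Equivalently f₂ = f₀ · (v + u)/(v − u).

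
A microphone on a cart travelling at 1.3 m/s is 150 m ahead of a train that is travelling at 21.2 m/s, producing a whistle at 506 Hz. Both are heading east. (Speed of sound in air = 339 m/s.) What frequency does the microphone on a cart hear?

538 Hz

The microphone on a cart is ahead, so the train is moving toward it while the microphone on a cart is moving away from the train.
With source approaching and observer receding, f' = f · (v − v_o)/(v − v_s).
f' = 506 × (339 − 1.3)/(339 − 21.2) = 506 × 337.7/317.8 ≈ 538 Hz.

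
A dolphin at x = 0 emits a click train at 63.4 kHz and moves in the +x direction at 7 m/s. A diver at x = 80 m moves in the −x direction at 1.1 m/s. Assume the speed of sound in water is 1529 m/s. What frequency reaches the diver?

The observer lies on the +x side, so the source is heading toward the observer and the observer is heading toward the source.
Both move, so f' = f · (v + v_o)/(v − v_s).
f' = 63.4 × (1529 + 1.1)/(1529 − 7) = 63.4 × 1530.1/1522 ≈ 63.7 kHz.

63.7 kHz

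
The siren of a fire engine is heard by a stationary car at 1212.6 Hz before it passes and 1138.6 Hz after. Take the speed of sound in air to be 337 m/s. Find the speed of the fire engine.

f₁/f₂ = (v + v_s)/(v − v_s), so v_s = v · (f₁ − f₂)/(f₁ + f₂).
v_s = 337 × (1212.6 − 1138.6)/(1212.6 + 1138.6) = 337 × 74.0/2351.2 ≈ 10.6 m/s.

10.6 m/s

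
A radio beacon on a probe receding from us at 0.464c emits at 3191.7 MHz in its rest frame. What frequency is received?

1931.2 MHz

Relativistic Doppler for frequency: f' = f₀ · √((1 − β)/(1 + β)).
f' = 3191.7 × √(0.5360/1.4640) = 3191.7 × 0.60508 ≈ 1931.2 MHz.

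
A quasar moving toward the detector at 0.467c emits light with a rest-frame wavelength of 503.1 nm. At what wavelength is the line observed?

303.3 nm

Relativistic Doppler for wavelength: λ' = λ₀ · √((1 − β)/(1 + β)).
λ' = 503.1 × √(0.5330/1.4670) = 503.1 × 0.60277 ≈ 303.3 nm.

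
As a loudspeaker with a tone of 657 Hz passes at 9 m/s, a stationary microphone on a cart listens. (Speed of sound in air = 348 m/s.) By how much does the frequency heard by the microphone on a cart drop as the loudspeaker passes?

34.0 Hz

Approaching: f₁ = f · v/(v − v_s) = 657 × 348/339 ≈ 674.4 Hz.
Receding: f₂ = f · v/(v + v_s) = 657 × 348/357 ≈ 640.4 Hz.
Drop: f₁ − f₂ = 2f·v·v_s/(v² − v_s²) = 2 × 657 × 348 × 9/(348² − 9²) ≈ 34.0 Hz.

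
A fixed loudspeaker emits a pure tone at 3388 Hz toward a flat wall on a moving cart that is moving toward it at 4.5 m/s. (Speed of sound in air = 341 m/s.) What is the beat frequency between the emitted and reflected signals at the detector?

The flat wall on a moving cart first receives the wave as a moving observer: f₁ = f₀ · (v + u)/v = 3388 × (341 + 4.5)/341 ≈ 3432.7 Hz.
On reflection it acts as a source moving toward the stationary detector: f₂ = f₁ · v/(v − u) = 3432.7 × 341/336.5 ≈ 3478.6 Hz.
Beat frequency: |f₂ − f₀| = 2u·f₀/(v − u) = 2 × 4.5 × 3388/336.5 ≈ 91 Hz.

91 Hz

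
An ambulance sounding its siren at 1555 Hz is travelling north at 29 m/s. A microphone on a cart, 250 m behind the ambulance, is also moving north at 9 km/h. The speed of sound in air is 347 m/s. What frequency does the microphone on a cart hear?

1445 Hz

9 km/h = 2.5 m/s.
The microphone on a cart is behind, so the ambulance is moving away from it while the microphone on a cart is moving toward the ambulance.
With source receding and observer approaching, f' = f · (v + v_o)/(v + v_s).
f' = 1555 × (347 + 2.5)/(347 + 29) = 1555 × 349.5/376 ≈ 1445 Hz.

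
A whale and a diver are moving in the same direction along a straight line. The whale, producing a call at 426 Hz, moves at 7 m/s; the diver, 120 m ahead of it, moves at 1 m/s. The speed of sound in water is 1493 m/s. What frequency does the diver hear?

428 Hz

The diver is ahead, so the whale is moving toward it while the diver is moving away from the whale.
Both move, so f' = f · (v − v_o)/(v − v_s).
f' = 426 × (1493 − 1)/(1493 − 7) = 426 × 1492/1486 ≈ 428 Hz.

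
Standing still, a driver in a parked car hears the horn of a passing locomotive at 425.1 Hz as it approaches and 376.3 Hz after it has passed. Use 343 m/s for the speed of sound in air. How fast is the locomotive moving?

f₁/f₂ = (v + v_s)/(v − v_s), so v_s = v · (f₁ − f₂)/(f₁ + f₂).
v_s = 343 × (425.1 − 376.3)/(425.1 + 376.3) = 343 × 48.8/801.4 ≈ 20.9 m/s.

20.9 m/s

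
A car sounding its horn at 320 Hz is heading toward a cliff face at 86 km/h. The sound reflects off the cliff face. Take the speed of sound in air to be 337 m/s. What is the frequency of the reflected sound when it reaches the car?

369 Hz

86 km/h = 23.89 m/s.
The cliff face receives the sound from a moving source: f₁ = f₀ · v/(v − v_e) = 320 × 337/313.11 ≈ 344 Hz.
On the return leg the car is a moving observer: f₂ = f₁ · (v + v_e)/v = 344 × 360.89/337 ≈ 369 Hz.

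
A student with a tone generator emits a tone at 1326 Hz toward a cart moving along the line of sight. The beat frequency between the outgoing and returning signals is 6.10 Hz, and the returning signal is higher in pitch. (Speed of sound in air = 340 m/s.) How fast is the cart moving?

Double Doppler shift off a moving reflector: f₂ = f₀ · (v + u)/(v − u) (u > 0 toward emitter).
Returning signal is higher, so f₂ = f₀ + Δf = 1326 + 6.1 = 1332.1 Hz.
Rearranging, u = v · (f₂ − f₀)/(f₂ + f₀) = 340 × 6.1/2658.1 ≈ 0.78 m/s.
So the cart is moving at 0.78 m/s toward the emitter.

0.78 m/s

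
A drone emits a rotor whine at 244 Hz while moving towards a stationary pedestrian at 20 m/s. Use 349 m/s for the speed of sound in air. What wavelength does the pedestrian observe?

With the source moving toward a stationary observer, f' = f · v/(v − v_s).
f' = 244 × 349/(349 − 20) ≈ 259 Hz.
λ' = v/f' = 349/258.833 ≈ 1.35 m.

1.35 m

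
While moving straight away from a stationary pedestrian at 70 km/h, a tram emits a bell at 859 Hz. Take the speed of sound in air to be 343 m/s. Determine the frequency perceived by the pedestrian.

813 Hz

70 km/h = 19.44 m/s.
Only the source moves, away from the listener, so f' = f · v/(v + v_s).
f' = 859 × 343/(343 + 19.44) = 859 × 343/362.4 ≈ 813 Hz.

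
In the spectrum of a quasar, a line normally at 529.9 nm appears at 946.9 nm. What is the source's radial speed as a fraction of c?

0.523

λ'/λ₀ = 1.7869 > 1 (redshift), so the source is receding.
λ'/λ₀ = √((1 + β)/(1 − β)) for a receding source ⇒ β = (r² − 1)/(r² + 1) with r = λ'/λ₀.
β = (3.1932 − 1)/(3.1932 + 1) ≈ 0.523.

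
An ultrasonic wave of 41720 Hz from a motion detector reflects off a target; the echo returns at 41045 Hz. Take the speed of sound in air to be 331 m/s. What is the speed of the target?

Double Doppler shift off a moving reflector: f₂ = f₀ · (v + u)/(v − u) (u > 0 toward emitter).
Rearranging, u = v · (f₂ − f₀)/(f₂ + f₀) = 331 × -675/82765 ≈ -2.70 m/s.
So the target is moving at 2.70 m/s away from the emitter.

2.70 m/s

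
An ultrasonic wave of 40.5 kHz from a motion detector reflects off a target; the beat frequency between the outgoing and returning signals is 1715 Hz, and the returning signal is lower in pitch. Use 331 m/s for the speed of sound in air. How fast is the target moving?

7.2 m/s

Double Doppler shift off a moving reflector: f₂ = f₀ · (v + u)/(v − u) (u > 0 toward emitter).
Returning signal is lower, so f₂ = f₀ − Δf = 40500 − 1715 = 38785 Hz.
Rearranging, u = v · (f₂ − f₀)/(f₂ + f₀) = 331 × -1715/79285 ≈ -7.2 m/s.
So the target is moving at 7.2 m/s away from the emitter.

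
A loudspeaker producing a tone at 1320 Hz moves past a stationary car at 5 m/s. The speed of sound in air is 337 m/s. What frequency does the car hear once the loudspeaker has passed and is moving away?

Receding: f₂ = f · v/(v + v_s) = 1320 × 337/342 ≈ 1301 Hz.

1301 Hz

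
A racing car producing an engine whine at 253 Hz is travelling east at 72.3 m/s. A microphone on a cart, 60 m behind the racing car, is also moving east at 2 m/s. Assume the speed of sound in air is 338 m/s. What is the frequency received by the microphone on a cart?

The microphone on a cart is behind, so the racing car is moving away from it while the microphone on a cart is moving toward the racing car.
With source receding and observer approaching, f' = f · (v + v_o)/(v + v_s).
f' = 253 × (338 + 2)/(338 + 72.3) = 253 × 340/410.3 ≈ 210 Hz.

210 Hz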